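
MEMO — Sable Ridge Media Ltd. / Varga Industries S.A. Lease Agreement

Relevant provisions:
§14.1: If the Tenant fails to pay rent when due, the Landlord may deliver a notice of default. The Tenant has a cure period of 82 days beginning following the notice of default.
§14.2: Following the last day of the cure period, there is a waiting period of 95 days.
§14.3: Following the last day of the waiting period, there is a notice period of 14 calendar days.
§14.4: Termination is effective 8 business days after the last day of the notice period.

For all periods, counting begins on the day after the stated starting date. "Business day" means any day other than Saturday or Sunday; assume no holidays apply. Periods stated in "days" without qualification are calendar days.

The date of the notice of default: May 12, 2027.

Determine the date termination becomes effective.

Dec 1, 2027

The last day of the cure period: May 12, 2027 + 82 days = Aug 2, 2027.
The last day of the waiting period: 95 calendar days after Aug 2, 2027 is Nov 5, 2027.
The last day of the notice period: Nov 5, 2027 + 14 days = Nov 19, 2027.
The date termination becomes effective: 8 business days after Friday, Nov 19, 2027, skipping weekends — Nov 22, Nov 23, Nov 24, Nov 25, Nov 26, Nov 29, Nov 30, Dec 1 — lands on Wednesday, Dec 1, 2027.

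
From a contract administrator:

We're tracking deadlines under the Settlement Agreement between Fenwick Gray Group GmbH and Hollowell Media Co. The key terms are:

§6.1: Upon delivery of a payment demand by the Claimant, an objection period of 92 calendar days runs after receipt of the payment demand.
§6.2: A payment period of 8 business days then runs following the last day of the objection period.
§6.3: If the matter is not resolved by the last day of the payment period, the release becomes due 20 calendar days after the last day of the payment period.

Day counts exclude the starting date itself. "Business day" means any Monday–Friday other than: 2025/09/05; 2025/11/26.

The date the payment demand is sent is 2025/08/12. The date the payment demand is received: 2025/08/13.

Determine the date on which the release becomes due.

2025/12/15

The last day of the objection period: 2025/08/13 + 92 days = 2025/11/13.
From Thursday, 2025/11/13, 8 business days (Nov 14, Nov 17, Nov 18, Nov 19, Nov 20, Nov 21, Nov 24, Nov 25, skipping weekends) brings us to Tuesday, 2025/11/25, which is the last day of the payment period.
The date on which the release becomes due: 20 calendar days after 2025/11/25 is 2025/12/15.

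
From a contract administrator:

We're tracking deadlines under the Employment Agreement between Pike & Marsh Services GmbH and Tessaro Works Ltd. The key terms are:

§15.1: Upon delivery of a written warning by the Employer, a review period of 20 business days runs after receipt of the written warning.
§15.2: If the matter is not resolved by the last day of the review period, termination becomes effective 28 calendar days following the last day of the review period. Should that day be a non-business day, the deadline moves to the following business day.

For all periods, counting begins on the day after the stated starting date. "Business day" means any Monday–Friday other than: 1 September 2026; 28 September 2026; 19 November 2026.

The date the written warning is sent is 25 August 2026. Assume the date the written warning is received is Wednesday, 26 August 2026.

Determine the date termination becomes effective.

22 October 2026

From Wednesday, 26 August 2026, 20 business days (Aug 27, Aug 28, Aug 31, Sep 2, …, Sep 22, Sep 23, Sep 24, skipping weekends and the listed holiday on Sep 1) brings us to Thursday, 24 September 2026, which is the last day of the review period.
The date termination becomes effective: 28 calendar days after 24 September 2026 is 22 October 2026. 22 October 2026 is a Thursday and is not a listed holiday, so no roll-forward applies.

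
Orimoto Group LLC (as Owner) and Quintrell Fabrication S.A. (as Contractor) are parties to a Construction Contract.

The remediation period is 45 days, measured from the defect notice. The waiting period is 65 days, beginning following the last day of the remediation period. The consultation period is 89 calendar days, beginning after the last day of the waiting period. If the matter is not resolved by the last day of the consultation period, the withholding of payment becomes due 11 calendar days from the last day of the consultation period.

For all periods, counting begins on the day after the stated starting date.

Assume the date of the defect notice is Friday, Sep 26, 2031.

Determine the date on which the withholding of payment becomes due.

Apr 23, 2032

The last day of the remediation period: 45 calendar days after Sep 26, 2031 is Nov 10, 2031.
The last day of the waiting period: Nov 10, 2031 + 65 days = Jan 14, 2032.
The last day of the consultation period: 89 calendar days after Jan 14, 2032 is Apr 12, 2032.
Adding 11 calendar days to Apr 12, 2032 gives Apr 23, 2032, which is the date on which the withholding of payment becomes due.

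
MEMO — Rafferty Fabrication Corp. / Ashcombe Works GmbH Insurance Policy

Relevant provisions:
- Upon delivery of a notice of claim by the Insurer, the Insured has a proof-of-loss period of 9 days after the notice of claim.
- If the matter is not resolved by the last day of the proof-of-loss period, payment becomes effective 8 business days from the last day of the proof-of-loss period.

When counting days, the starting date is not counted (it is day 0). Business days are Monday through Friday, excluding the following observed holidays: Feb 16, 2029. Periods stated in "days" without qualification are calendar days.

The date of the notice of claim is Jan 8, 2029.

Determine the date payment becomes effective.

The last day of the proof-of-loss period: Jan 8, 2029 + 9 days = Jan 17, 2029.
From Wednesday, Jan 17, 2029, 8 business days (Jan 18, Jan 19, Jan 22, Jan 23, Jan 24, Jan 25, Jan 26, Jan 29, skipping weekends) brings us to Monday, Jan 29, 2029, which is the date payment becomes effective.

Jan 29, 2029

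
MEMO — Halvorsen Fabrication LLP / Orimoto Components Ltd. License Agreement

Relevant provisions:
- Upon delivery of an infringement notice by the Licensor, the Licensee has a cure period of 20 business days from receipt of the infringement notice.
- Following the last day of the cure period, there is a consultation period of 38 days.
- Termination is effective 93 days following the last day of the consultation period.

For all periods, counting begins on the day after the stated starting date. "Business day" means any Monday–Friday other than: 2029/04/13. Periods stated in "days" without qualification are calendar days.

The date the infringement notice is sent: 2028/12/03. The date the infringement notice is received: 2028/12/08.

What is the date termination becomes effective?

2029/05/16

The last day of the cure period: 20 business days after Friday, 2028/12/08, skipping weekends — Dec 11, Dec 12, Dec 13, Dec 14, …, Jan 3, Jan 4, Jan 5 — lands on Friday, 2029/01/05.
The last day of the consultation period: 2029/01/05 + 38 days = 2029/02/12.
The date termination becomes effective: 2029/02/12 + 93 days = 2029/05/16.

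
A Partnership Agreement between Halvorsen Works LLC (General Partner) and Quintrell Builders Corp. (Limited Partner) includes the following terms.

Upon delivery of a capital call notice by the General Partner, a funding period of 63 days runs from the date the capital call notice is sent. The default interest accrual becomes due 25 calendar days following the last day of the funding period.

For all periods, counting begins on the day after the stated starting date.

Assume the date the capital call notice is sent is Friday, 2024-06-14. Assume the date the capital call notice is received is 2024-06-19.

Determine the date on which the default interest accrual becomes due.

The last day of the funding period: 63 calendar days after 2024-06-14 is 2024-08-16.
The date on which the default interest accrual becomes due: 25 calendar days after 2024-08-16 is 2024-09-10.

2024-09-10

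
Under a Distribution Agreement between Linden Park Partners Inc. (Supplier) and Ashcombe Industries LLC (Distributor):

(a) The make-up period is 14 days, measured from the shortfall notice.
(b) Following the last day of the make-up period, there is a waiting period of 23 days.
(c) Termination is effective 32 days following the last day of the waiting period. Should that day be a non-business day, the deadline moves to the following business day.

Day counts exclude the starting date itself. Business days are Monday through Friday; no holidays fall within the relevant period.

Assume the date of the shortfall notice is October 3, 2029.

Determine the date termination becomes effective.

The last day of the make-up period: October 3, 2029 + 14 days = October 17, 2029.
The last day of the waiting period: 23 calendar days after October 17, 2029 is November 9, 2029.
The date termination becomes effective: 32 calendar days after November 9, 2029 is December 11, 2029. December 11, 2029 is a Tuesday, so no roll-forward applies.

December 11, 2029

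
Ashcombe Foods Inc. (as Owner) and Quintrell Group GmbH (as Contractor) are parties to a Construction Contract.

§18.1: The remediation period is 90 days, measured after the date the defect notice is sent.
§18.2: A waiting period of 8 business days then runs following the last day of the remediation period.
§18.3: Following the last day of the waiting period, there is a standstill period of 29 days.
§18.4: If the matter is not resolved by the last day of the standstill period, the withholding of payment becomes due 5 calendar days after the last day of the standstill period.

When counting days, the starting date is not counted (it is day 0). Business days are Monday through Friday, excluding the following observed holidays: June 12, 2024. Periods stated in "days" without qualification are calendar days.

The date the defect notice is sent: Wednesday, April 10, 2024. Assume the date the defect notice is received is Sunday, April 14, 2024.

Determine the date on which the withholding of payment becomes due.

The last day of the remediation period: April 10, 2024 + 90 days = July 9, 2024.
The last day of the waiting period: counting 8 business days from Tuesday, July 9, 2024 (Jul 10, Jul 11, Jul 12, Jul 15, Jul 16, Jul 17, Jul 18, Jul 19, skipping weekends) reaches Friday, July 19, 2024.
Adding 29 calendar days to July 19, 2024 gives August 17, 2024, which is the last day of the standstill period.
The date on which the withholding of payment becomes due: 5 calendar days after August 17, 2024 is August 22, 2024.

August 22, 2024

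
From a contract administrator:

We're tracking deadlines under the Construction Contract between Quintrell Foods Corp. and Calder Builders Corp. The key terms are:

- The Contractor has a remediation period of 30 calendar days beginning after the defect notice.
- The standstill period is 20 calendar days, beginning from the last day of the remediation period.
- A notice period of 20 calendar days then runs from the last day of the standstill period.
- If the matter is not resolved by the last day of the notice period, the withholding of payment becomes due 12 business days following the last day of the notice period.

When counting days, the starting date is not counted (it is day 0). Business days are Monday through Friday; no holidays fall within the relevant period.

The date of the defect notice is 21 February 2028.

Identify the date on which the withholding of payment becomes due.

The last day of the remediation period: 30 calendar days after 21 February 2028 is 22 March 2028.
The last day of the standstill period: 22 March 2028 + 20 days = 11 April 2028.
The last day of the notice period: 20 calendar days after 11 April 2028 is 1 May 2028.
From Monday, 1 May 2028, 12 business days (May 2, May 3, May 4, May 5, …, May 15, May 16, May 17, skipping weekends) brings us to Wednesday, 17 May 2028, which is the date on which the withholding of payment becomes due.

17 May 2028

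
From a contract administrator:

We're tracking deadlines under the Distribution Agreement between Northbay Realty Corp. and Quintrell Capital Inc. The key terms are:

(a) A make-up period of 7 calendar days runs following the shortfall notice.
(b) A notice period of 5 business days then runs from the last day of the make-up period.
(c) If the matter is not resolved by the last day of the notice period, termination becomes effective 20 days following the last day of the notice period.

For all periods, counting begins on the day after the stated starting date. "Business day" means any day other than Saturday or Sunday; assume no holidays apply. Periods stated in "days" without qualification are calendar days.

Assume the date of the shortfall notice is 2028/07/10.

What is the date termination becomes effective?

The last day of the make-up period: 2028/07/10 + 7 days = 2028/07/17.
The last day of the notice period: 5 business days after Monday, 2028/07/17, skipping weekends — Jul 18, Jul 19, Jul 20, Jul 21, Jul 24 — lands on Monday, 2028/07/24.
The date termination becomes effective: 20 calendar days after 2028/07/24 is 2028/08/13.

2028/08/13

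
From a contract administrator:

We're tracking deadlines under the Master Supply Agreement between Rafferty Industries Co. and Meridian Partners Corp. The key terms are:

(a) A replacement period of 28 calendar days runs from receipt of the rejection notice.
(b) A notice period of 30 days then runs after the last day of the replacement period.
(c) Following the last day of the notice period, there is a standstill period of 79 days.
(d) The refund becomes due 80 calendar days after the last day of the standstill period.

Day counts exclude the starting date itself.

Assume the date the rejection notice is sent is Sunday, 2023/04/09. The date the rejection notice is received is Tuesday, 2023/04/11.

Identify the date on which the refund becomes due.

Adding 28 calendar days to 2023/04/11 gives 2023/05/09, which is the last day of the replacement period.
The last day of the notice period: 2023/05/09 + 30 days = 2023/06/08.
The last day of the standstill period: 79 calendar days after 2023/06/08 is 2023/08/26.
The date on which the refund becomes due: 80 calendar days after 2023/08/26 is 2023/11/14.

2023/11/14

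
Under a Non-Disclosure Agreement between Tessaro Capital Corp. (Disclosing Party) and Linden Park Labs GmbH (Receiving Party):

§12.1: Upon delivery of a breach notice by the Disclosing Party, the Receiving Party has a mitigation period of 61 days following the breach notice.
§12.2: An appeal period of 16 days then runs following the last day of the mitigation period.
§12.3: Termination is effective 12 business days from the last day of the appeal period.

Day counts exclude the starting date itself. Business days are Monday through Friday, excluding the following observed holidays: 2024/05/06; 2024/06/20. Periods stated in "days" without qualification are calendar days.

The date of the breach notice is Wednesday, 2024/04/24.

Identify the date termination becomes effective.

Adding 61 calendar days to 2024/04/24 gives 2024/06/24, which is the last day of the mitigation period.
The last day of the appeal period: 16 calendar days after 2024/06/24 is 2024/07/10.
The date termination becomes effective: counting 12 business days from Wednesday, 2024/07/10 (Jul 11, Jul 12, Jul 15, Jul 16, …, Jul 24, Jul 25, Jul 26, skipping weekends) reaches Friday, 2024/07/26.

2024/07/26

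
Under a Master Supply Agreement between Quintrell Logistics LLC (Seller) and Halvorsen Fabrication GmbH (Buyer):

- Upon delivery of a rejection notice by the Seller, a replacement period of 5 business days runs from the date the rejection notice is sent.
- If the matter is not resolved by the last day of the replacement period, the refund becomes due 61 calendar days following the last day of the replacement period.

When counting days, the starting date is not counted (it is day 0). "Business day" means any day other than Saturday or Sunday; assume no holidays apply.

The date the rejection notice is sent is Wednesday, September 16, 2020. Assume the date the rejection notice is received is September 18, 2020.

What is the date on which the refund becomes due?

November 23, 2020

From Wednesday, September 16, 2020, 5 business days (Sep 17, Sep 18, Sep 21, Sep 22, Sep 23, skipping weekends) brings us to Wednesday, September 23, 2020, which is the last day of the replacement period.
Adding 61 calendar days to September 23, 2020 gives November 23, 2020, which is the date on which the refund becomes due.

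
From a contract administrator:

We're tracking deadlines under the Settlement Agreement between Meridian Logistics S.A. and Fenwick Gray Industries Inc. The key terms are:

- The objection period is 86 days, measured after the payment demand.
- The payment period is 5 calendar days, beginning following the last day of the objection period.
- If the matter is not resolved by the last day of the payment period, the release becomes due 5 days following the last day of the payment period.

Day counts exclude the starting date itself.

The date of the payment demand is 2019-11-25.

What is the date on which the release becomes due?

2020-02-29

The last day of the objection period: 86 calendar days after 2019-11-25 is 2020-02-19.
The last day of the payment period: 2020-02-19 + 5 days = 2020-02-24.
Adding 5 calendar days to 2020-02-24 gives 2020-02-29, which is the date on which the release becomes due.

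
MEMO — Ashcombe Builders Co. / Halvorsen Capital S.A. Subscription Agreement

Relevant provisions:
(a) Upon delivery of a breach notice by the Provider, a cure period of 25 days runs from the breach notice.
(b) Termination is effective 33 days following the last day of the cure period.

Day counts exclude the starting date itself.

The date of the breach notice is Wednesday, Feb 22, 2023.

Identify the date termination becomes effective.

The last day of the cure period: Feb 22, 2023 + 25 days = Mar 19, 2023.
The date termination becomes effective: Mar 19, 2023 + 33 days = Apr 21, 2023.

Apr 21, 2023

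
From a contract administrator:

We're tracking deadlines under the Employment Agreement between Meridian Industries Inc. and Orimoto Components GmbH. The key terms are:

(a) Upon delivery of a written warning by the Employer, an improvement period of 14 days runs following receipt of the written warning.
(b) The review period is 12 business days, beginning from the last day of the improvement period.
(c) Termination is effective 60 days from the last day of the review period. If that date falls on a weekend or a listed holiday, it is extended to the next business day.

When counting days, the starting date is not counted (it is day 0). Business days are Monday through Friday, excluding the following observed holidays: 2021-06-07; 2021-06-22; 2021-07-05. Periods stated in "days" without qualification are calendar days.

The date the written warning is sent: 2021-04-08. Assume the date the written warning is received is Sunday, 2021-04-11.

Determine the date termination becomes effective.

2021-07-12

The last day of the improvement period: 2021-04-11 + 14 days = 2021-04-25.
The last day of the review period: counting 12 business days from Sunday, 2021-04-25 (Apr 26, Apr 27, Apr 28, Apr 29, …, May 7, May 10, May 11, skipping weekends) reaches Tuesday, 2021-05-11.
The date termination becomes effective: 2021-05-11 + 60 days = 2021-07-10. That falls on a Saturday, so it rolls to the next business day, Monday, 2021-07-12.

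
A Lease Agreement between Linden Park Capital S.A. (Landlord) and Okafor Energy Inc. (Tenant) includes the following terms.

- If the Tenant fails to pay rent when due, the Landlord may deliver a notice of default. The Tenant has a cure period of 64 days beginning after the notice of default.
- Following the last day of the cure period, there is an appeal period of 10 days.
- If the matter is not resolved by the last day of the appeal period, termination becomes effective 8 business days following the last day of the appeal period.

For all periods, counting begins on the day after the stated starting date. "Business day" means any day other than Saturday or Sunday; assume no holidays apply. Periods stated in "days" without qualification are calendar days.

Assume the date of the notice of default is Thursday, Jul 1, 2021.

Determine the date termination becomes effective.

The last day of the cure period: 64 calendar days after Jul 1, 2021 is Sep 3, 2021.
Adding 10 calendar days to Sep 3, 2021 gives Sep 13, 2021, which is the last day of the appeal period.
The date termination becomes effective: counting 8 business days from Monday, Sep 13, 2021 (Sep 14, Sep 15, Sep 16, Sep 17, Sep 20, Sep 21, Sep 22, Sep 23, skipping weekends) reaches Thursday, Sep 23, 2021.

Sep 23, 2021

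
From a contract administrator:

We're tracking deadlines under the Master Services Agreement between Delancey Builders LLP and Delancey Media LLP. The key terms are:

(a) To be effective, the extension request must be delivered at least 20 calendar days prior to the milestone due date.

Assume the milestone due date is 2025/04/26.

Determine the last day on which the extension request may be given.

Counting back 20 calendar days from 2025/04/26 gives 2025/04/06.

2025/04/06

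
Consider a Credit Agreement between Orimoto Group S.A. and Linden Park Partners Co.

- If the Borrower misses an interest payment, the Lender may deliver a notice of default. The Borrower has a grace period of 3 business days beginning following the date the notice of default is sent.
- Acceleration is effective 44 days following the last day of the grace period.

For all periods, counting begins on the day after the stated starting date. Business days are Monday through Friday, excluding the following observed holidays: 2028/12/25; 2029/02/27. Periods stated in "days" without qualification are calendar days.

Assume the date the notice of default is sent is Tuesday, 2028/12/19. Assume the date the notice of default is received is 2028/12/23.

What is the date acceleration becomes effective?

2029/02/04

The last day of the grace period: counting 3 business days from Tuesday, 2028/12/19 (Dec 20, Dec 21, Dec 22, skipping weekends) reaches Friday, 2028/12/22.
The date acceleration becomes effective: 2028/12/22 + 44 days = 2029/02/04.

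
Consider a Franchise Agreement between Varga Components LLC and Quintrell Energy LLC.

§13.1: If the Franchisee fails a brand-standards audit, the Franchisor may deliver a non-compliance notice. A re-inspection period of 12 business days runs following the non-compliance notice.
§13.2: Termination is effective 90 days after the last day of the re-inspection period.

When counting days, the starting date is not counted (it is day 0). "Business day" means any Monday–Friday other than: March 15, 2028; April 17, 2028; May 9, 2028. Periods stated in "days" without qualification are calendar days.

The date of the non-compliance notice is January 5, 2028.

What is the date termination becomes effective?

April 20, 2028

The last day of the re-inspection period: counting 12 business days from Wednesday, January 5, 2028 (Jan 6, Jan 7, Jan 10, Jan 11, …, Jan 19, Jan 20, Jan 21, skipping weekends) reaches Friday, January 21, 2028.
The date termination becomes effective: January 21, 2028 + 90 days = April 20, 2028.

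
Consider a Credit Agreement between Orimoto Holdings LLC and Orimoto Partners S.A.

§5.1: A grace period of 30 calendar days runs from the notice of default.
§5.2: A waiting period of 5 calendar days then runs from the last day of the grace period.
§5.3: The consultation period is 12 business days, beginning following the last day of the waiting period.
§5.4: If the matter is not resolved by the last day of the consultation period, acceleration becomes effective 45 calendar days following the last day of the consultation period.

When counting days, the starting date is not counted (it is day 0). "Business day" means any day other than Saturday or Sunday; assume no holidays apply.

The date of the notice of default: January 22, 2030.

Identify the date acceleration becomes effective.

April 28, 2030

The last day of the grace period: 30 calendar days after January 22, 2030 is February 21, 2030.
The last day of the waiting period: 5 calendar days after February 21, 2030 is February 26, 2030.
The last day of the consultation period: 12 business days after Tuesday, February 26, 2030, skipping weekends — Feb 27, Feb 28, Mar 1, Mar 4, …, Mar 12, Mar 13, Mar 14 — lands on Thursday, March 14, 2030.
The date acceleration becomes effective: March 14, 2030 + 45 days = April 28, 2030.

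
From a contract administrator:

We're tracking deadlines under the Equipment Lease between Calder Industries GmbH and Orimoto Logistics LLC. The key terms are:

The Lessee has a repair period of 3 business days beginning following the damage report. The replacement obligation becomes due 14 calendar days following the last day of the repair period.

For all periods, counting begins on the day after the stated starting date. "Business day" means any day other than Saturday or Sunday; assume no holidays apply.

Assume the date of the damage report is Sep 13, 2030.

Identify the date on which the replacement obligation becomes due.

The last day of the repair period: 3 business days after Friday, Sep 13, 2030, skipping weekends — Sep 16, Sep 17, Sep 18 — lands on Wednesday, Sep 18, 2030.
The date on which the replacement obligation becomes due: 14 calendar days after Sep 18, 2030 is Oct 2, 2030.

Oct 2, 2030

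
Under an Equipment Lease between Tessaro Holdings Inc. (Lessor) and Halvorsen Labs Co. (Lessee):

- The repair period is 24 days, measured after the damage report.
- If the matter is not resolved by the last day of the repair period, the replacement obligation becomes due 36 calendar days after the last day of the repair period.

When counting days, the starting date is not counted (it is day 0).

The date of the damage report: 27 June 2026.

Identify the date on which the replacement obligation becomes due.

26 August 2026

Adding 24 calendar days to 27 June 2026 gives 21 July 2026, which is the last day of the repair period.
Adding 36 calendar days to 21 July 2026 gives 26 August 2026, which is the date on which the replacement obligation becomes due.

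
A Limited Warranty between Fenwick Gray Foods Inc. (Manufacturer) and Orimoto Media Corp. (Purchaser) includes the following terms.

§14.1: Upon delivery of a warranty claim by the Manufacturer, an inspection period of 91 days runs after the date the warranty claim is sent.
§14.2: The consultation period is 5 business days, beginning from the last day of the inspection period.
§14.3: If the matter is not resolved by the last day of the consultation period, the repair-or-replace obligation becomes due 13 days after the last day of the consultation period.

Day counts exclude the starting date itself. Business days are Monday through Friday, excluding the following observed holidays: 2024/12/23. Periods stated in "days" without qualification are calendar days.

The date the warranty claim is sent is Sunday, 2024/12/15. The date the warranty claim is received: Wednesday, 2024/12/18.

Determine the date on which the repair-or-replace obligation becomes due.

2025/04/03

Adding 91 calendar days to 2024/12/15 gives 2025/03/16, which is the last day of the inspection period.
The last day of the consultation period: 5 business days after Sunday, 2025/03/16, skipping weekends — Mar 17, Mar 18, Mar 19, Mar 20, Mar 21 — lands on Friday, 2025/03/21.
Adding 13 calendar days to 2025/03/21 gives 2025/04/03, which is the date on which the repair-or-replace obligation becomes due.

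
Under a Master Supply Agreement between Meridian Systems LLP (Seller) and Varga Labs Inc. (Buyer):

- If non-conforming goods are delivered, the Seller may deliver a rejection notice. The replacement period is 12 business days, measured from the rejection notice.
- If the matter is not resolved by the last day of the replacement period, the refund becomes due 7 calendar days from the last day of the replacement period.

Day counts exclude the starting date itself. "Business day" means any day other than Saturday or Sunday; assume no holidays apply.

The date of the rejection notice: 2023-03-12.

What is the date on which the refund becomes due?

2023-04-04

The last day of the replacement period: counting 12 business days from Sunday, 2023-03-12 (Mar 13, Mar 14, Mar 15, Mar 16, …, Mar 24, Mar 27, Mar 28, skipping weekends) reaches Tuesday, 2023-03-28.
Adding 7 calendar days to 2023-03-28 gives 2023-04-04, which is the date on which the refund becomes due.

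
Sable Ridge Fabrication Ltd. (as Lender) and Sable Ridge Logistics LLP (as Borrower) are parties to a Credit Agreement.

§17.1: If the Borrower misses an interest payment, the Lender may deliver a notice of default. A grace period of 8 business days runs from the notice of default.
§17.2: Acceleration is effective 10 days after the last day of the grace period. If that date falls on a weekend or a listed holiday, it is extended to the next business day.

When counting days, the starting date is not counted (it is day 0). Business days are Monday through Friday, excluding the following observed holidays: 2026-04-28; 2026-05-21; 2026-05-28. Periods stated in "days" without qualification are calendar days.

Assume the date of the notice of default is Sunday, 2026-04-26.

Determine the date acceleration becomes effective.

2026-05-18

The last day of the grace period: 8 business days after Sunday, 2026-04-26, skipping weekends and the listed holiday on Apr 28 — Apr 27, Apr 29, Apr 30, May 1, May 4, May 5, May 6, May 7 — lands on Thursday, 2026-05-07.
The date acceleration becomes effective: 2026-05-07 + 10 days = 2026-05-17. That falls on a Sunday, so it rolls to the next business day, Monday, 2026-05-18.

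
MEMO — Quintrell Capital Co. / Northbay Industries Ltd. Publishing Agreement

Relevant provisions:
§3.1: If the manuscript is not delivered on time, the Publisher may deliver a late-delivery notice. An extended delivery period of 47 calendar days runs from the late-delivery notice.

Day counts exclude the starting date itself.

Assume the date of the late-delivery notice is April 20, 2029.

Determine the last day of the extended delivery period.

June 6, 2029

Adding 47 calendar days to April 20, 2029 gives June 6, 2029, which is the last day of the extended delivery period.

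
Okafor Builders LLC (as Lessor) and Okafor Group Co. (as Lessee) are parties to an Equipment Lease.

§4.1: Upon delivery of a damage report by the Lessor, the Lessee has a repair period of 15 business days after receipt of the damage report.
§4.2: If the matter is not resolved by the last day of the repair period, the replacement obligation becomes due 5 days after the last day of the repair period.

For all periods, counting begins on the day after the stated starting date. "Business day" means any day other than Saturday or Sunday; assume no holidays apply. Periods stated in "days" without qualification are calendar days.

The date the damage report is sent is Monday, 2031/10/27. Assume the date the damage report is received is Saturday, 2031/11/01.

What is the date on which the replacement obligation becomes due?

The last day of the repair period: counting 15 business days from Saturday, 2031/11/01 (Nov 3, Nov 4, Nov 5, Nov 6, …, Nov 19, Nov 20, Nov 21, skipping weekends) reaches Friday, 2031/11/21.
Adding 5 calendar days to 2031/11/21 gives 2031/11/26, which is the date on which the replacement obligation becomes due.

2031/11/26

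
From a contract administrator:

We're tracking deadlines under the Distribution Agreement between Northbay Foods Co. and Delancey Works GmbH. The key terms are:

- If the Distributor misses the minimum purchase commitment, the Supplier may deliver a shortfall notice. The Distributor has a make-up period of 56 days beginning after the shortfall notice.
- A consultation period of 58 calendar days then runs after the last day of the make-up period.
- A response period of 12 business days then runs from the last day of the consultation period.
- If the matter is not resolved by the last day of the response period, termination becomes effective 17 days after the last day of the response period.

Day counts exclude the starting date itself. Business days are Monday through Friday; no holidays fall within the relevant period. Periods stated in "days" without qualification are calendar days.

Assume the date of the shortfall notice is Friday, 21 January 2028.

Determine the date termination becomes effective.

Adding 56 calendar days to 21 January 2028 gives 17 March 2028, which is the last day of the make-up period.
The last day of the consultation period: 58 calendar days after 17 March 2028 is 14 May 2028.
From Sunday, 14 May 2028, 12 business days (May 15, May 16, May 17, May 18, …, May 26, May 29, May 30, skipping weekends) brings us to Tuesday, 30 May 2028, which is the last day of the response period.
The date termination becomes effective: 30 May 2028 + 17 days = 16 June 2028.

16 June 2028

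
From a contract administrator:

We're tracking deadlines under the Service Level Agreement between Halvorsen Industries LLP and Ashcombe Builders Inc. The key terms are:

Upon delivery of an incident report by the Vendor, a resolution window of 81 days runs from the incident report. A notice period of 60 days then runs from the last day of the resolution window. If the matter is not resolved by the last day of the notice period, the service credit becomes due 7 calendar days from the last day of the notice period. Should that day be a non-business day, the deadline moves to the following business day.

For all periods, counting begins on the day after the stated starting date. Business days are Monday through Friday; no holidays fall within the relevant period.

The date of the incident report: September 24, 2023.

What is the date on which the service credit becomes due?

The last day of the resolution window: 81 calendar days after September 24, 2023 is December 14, 2023.
Adding 60 calendar days to December 14, 2023 gives February 12, 2024, which is the last day of the notice period.
The date on which the service credit becomes due: 7 calendar days after February 12, 2024 is February 19, 2024. February 19, 2024 is a Monday, so no roll-forward applies.

February 19, 2024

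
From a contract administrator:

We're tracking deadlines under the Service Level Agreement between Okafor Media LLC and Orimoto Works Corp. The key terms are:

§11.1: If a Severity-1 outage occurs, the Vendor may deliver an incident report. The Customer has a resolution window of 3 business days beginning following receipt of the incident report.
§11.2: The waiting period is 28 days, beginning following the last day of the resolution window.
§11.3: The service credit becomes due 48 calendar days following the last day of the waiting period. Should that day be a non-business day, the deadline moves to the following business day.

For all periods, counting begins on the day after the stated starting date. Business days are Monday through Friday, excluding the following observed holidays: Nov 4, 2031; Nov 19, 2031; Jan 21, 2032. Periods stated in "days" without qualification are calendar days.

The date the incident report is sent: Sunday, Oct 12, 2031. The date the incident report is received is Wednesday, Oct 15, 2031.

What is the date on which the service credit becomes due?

From Wednesday, Oct 15, 2031, 3 business days (Oct 16, Oct 17, Oct 20, skipping weekends) brings us to Monday, Oct 20, 2031, which is the last day of the resolution window.
Adding 28 calendar days to Oct 20, 2031 gives Nov 17, 2031, which is the last day of the waiting period.
The date on which the service credit becomes due: Nov 17, 2031 + 48 days = Jan 4, 2032. That falls on a Sunday, so it rolls to the next business day, Monday, Jan 5, 2032.

Jan 5, 2032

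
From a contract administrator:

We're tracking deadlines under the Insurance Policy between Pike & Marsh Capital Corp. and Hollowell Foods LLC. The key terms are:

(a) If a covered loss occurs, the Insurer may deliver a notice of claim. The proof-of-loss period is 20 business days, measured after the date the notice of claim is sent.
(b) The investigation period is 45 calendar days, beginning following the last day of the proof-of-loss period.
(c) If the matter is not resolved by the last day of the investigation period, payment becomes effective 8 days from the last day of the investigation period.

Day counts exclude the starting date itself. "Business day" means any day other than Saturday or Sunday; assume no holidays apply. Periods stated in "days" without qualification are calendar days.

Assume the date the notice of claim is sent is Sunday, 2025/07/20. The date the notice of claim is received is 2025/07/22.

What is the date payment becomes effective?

2025/10/07

From Sunday, 2025/07/20, 20 business days (Jul 21, Jul 22, Jul 23, Jul 24, …, Aug 13, Aug 14, Aug 15, skipping weekends) brings us to Friday, 2025/08/15, which is the last day of the proof-of-loss period.
The last day of the investigation period: 45 calendar days after 2025/08/15 is 2025/09/29.
Adding 8 calendar days to 2025/09/29 gives 2025/10/07, which is the date payment becomes effective.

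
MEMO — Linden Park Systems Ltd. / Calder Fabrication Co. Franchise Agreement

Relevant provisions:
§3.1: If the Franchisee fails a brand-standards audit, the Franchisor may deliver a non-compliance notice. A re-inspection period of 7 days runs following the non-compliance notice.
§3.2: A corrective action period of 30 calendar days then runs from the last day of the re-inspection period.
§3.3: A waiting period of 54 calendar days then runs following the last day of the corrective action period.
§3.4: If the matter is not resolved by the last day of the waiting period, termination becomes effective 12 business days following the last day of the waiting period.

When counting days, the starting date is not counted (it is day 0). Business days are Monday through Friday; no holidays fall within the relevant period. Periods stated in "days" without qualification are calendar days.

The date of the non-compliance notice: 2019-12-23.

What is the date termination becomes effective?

2020-04-08

The last day of the re-inspection period: 2019-12-23 + 7 days = 2019-12-30.
The last day of the corrective action period: 2019-12-30 + 30 days = 2020-01-29.
The last day of the waiting period: 2020-01-29 + 54 days = 2020-03-23.
The date termination becomes effective: counting 12 business days from Monday, 2020-03-23 (Mar 24, Mar 25, Mar 26, Mar 27, …, Apr 6, Apr 7, Apr 8, skipping weekends) reaches Wednesday, 2020-04-08.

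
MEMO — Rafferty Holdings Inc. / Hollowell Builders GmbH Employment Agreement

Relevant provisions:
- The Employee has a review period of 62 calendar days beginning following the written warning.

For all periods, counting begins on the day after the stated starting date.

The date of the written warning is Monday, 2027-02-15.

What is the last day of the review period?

Adding 62 calendar days to 2027-02-15 gives 2027-04-18, which is the last day of the review period.

2027-04-18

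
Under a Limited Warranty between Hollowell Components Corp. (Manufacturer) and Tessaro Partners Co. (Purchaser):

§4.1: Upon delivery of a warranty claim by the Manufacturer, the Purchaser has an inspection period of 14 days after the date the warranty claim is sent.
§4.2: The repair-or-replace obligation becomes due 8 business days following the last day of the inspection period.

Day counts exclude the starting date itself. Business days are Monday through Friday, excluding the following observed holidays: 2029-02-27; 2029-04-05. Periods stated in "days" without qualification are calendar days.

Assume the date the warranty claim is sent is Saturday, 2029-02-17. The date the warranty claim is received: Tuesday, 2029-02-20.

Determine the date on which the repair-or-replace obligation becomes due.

2029-03-14

Adding 14 calendar days to 2029-02-17 gives 2029-03-03, which is the last day of the inspection period.
The date on which the repair-or-replace obligation becomes due: 8 business days after Saturday, 2029-03-03, skipping weekends — Mar 5, Mar 6, Mar 7, Mar 8, Mar 9, Mar 12, Mar 13, Mar 14 — lands on Wednesday, 2029-03-14.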